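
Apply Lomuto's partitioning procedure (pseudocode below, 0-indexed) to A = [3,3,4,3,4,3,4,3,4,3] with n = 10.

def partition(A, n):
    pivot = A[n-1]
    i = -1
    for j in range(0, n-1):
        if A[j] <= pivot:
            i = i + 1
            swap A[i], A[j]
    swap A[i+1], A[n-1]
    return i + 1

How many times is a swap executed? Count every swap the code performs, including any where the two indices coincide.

pivot = A[9] = 3; i = -1
j=0: A[0]=3 ≤ 3 → i=0, swap A[0],A[0] (no change) → [3,3,4,3,4,3,4,3,4,3]
j=1: A[1]=3 ≤ 3 → i=1, swap A[1],A[1] (no change) → [3,3,4,3,4,3,4,3,4,3]
j=2: A[2]=4 > 3 → no swap
j=3: A[3]=3 ≤ 3 → i=2, swap A[2],A[3] → [3,3,3,4,4,3,4,3,4,3]
j=4: A[4]=4 > 3 → no swap
j=5: A[5]=3 ≤ 3 → i=3, swap A[3],A[5] → [3,3,3,3,4,4,4,3,4,3]
j=6: A[6]=4 > 3 → no swap
j=7: A[7]=3 ≤ 3 → i=4, swap A[4],A[7] → [3,3,3,3,3,4,4,4,4,3]
j=8: A[8]=4 > 3 → no swap
final swap A[5],A[9] → [3,3,3,3,3,3,4,4,4,4]; return 5

6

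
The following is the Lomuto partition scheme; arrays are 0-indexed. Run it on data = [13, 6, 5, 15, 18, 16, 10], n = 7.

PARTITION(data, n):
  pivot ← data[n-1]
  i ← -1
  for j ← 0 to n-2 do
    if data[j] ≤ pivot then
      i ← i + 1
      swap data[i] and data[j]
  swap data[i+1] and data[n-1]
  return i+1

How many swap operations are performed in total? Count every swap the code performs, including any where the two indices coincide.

pivot = data[6] = 10; i = -1
j=0: data[0]=13 > 10 → no swap
j=1: data[1]=6 ≤ 10 → i=0, swap data[0],data[1] → [6, 13, 5, 15, 18, 16, 10]
j=2: data[2]=5 ≤ 10 → i=1, swap data[1],data[2] → [6, 5, 13, 15, 18, 16, 10]
j=3: data[3]=15 > 10 → no swap
j=4: data[4]=18 > 10 → no swap
j=5: data[5]=16 > 10 → no swap
final swap data[2],data[6] → [6, 5, 10, 15, 18, 16, 13]; return 2

3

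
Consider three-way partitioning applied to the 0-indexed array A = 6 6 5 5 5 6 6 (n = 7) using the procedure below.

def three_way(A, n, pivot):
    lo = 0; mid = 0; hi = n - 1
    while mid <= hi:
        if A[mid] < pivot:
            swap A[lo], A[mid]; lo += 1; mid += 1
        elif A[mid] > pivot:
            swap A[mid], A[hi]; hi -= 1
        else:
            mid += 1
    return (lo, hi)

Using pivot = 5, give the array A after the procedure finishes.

lo=0 mid=0 hi=6
6>5: swap(0,6), hi=5 ⇒ 6 6 5 5 5 6 6
6>5: swap(0,5), hi=4 ⇒ 6 6 5 5 5 6 6
6>5: swap(0,4), hi=3 ⇒ 5 6 5 5 6 6 6
5=5: mid=1
6>5: swap(1,3), hi=2 ⇒ 5 5 5 6 6 6 6
5=5: mid=2
5=5: mid=3
done. lo=0 hi=2; A=5 5 5 6 6 6 6

5 5 5 6 6 6 6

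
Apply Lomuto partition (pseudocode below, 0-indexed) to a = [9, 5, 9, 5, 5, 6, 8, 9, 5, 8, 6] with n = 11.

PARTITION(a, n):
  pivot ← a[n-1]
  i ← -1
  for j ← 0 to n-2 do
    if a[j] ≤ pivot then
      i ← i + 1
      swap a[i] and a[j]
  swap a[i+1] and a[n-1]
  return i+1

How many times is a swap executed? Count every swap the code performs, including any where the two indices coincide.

6

pivot=6, i=-1
j=0: 9>6, skip
j=1: 5≤6, i=0, swap(0,1) ⇒ [5, 9, 9, 5, 5, 6, 8, 9, 5, 8, 6]
j=2: 9>6, skip
j=3: 5≤6, i=1, swap(1,3) ⇒ [5, 5, 9, 9, 5, 6, 8, 9, 5, 8, 6]
j=4: 5≤6, i=2, swap(2,4) ⇒ [5, 5, 5, 9, 9, 6, 8, 9, 5, 8, 6]
j=5: 6≤6, i=3, swap(3,5) ⇒ [5, 5, 5, 6, 9, 9, 8, 9, 5, 8, 6]
j=6: 8>6, skip
j=7: 9>6, skip
j=8: 5≤6, i=4, swap(4,8) ⇒ [5, 5, 5, 6, 5, 9, 8, 9, 9, 8, 6]
j=9: 8>6, skip
swap(5,10) ⇒ [5, 5, 5, 6, 5, 6, 8, 9, 9, 8, 9]; return 5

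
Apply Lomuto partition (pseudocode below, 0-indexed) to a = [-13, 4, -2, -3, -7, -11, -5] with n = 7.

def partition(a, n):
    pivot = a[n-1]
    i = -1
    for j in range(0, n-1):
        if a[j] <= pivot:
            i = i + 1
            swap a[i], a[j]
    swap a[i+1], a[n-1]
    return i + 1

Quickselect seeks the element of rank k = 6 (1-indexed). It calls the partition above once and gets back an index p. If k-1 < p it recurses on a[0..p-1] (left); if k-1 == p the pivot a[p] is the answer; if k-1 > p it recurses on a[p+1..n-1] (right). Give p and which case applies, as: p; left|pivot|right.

3; right

pivot=-5, i=-1
j=0: -13≤-5, i=0, swap(0,0) ⇒ [-13, 4, -2, -3, -7, -11, -5]
j=1: 4>-5, skip
j=2: -2>-5, skip
j=3: -3>-5, skip
j=4: -7≤-5, i=1, swap(1,4) ⇒ [-13, -7, -2, -3, 4, -11, -5]
j=5: -11≤-5, i=2, swap(2,5) ⇒ [-13, -7, -11, -3, 4, -2, -5]
swap(3,6) ⇒ [-13, -7, -11, -5, 4, -2, -3]; return 3
p = 3; k-1 = 5 > 3 ⇒ right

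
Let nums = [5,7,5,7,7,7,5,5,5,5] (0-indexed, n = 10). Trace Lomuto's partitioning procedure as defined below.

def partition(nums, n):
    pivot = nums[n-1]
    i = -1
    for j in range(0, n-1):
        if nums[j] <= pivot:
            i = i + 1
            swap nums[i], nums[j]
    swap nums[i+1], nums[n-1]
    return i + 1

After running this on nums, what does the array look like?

pivot = nums[9] = 5; i = -1
j=0: nums[0]=5 ≤ 5 → i=0, swap nums[0],nums[0] (no change) → [5,7,5,7,7,7,5,5,5,5]
j=1: nums[1]=7 > 5 → no swap
j=2: nums[2]=5 ≤ 5 → i=1, swap nums[1],nums[2] → [5,5,7,7,7,7,5,5,5,5]
j=3: nums[3]=7 > 5 → no swap
j=4: nums[4]=7 > 5 → no swap
j=5: nums[5]=7 > 5 → no swap
j=6: nums[6]=5 ≤ 5 → i=2, swap nums[2],nums[6] → [5,5,5,7,7,7,7,5,5,5]
j=7: nums[7]=5 ≤ 5 → i=3, swap nums[3],nums[7] → [5,5,5,5,7,7,7,7,5,5]
j=8: nums[8]=5 ≤ 5 → i=4, swap nums[4],nums[8] → [5,5,5,5,5,7,7,7,7,5]
final swap nums[5],nums[9] → [5,5,5,5,5,5,7,7,7,7]; return 5

[5,5,5,5,5,5,7,7,7,7]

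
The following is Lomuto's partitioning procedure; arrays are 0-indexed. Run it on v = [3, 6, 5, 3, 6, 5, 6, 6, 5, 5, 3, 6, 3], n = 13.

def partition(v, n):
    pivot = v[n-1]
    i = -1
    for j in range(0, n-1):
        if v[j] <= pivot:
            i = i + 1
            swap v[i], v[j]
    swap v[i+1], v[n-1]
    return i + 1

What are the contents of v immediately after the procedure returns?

[3, 3, 3, 3, 6, 5, 6, 6, 5, 5, 5, 6, 6]

pivot=3, i=-1
j=0: 3≤3, i=0, swap(0,0) ⇒ [3, 6, 5, 3, 6, 5, 6, 6, 5, 5, 3, 6, 3]
j=1: 6>3, skip
j=2: 5>3, skip
j=3: 3≤3, i=1, swap(1,3) ⇒ [3, 3, 5, 6, 6, 5, 6, 6, 5, 5, 3, 6, 3]
j=4: 6>3, skip
j=5: 5>3, skip
j=6: 6>3, skip
j=7: 6>3, skip
j=8: 5>3, skip
j=9: 5>3, skip
j=10: 3≤3, i=2, swap(2,10) ⇒ [3, 3, 3, 6, 6, 5, 6, 6, 5, 5, 5, 6, 3]
j=11: 6>3, skip
swap(3,12) ⇒ [3, 3, 3, 3, 6, 5, 6, 6, 5, 5, 5, 6, 6]; return 3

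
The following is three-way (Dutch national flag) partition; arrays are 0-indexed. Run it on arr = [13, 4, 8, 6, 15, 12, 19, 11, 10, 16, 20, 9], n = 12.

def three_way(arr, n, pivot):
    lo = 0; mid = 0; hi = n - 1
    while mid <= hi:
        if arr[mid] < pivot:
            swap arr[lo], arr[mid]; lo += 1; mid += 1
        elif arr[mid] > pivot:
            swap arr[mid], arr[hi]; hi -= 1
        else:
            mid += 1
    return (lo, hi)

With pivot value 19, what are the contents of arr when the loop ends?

[13, 4, 8, 6, 15, 12, 11, 10, 16, 9, 19, 20]

lo=0 mid=0 hi=11
13<19: swap(0,0), lo=1 mid=1 ⇒ [13, 4, 8, 6, 15, 12, 19, 11, 10, 16, 20, 9]
4<19: swap(1,1), lo=2 mid=2 ⇒ [13, 4, 8, 6, 15, 12, 19, 11, 10, 16, 20, 9]
8<19: swap(2,2), lo=3 mid=3 ⇒ [13, 4, 8, 6, 15, 12, 19, 11, 10, 16, 20, 9]
6<19: swap(3,3), lo=4 mid=4 ⇒ [13, 4, 8, 6, 15, 12, 19, 11, 10, 16, 20, 9]
15<19: swap(4,4), lo=5 mid=5 ⇒ [13, 4, 8, 6, 15, 12, 19, 11, 10, 16, 20, 9]
12<19: swap(5,5), lo=6 mid=6 ⇒ [13, 4, 8, 6, 15, 12, 19, 11, 10, 16, 20, 9]
19=19: mid=7
11<19: swap(6,7), lo=7 mid=8 ⇒ [13, 4, 8, 6, 15, 12, 11, 19, 10, 16, 20, 9]
10<19: swap(7,8), lo=8 mid=9 ⇒ [13, 4, 8, 6, 15, 12, 11, 10, 19, 16, 20, 9]
16<19: swap(8,9), lo=9 mid=10 ⇒ [13, 4, 8, 6, 15, 12, 11, 10, 16, 19, 20, 9]
20>19: swap(10,11), hi=10 ⇒ [13, 4, 8, 6, 15, 12, 11, 10, 16, 19, 9, 20]
9<19: swap(9,10), lo=10 mid=11 ⇒ [13, 4, 8, 6, 15, 12, 11, 10, 16, 9, 19, 20]
done. lo=10 hi=10; arr=[13, 4, 8, 6, 15, 12, 11, 10, 16, 9, 19, 20]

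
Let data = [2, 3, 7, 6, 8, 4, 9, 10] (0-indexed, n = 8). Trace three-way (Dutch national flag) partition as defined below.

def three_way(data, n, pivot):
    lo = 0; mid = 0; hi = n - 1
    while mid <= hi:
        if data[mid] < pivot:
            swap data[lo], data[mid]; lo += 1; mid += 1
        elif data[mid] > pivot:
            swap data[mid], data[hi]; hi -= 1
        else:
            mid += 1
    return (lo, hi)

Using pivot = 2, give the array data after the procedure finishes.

[2, 7, 6, 8, 4, 9, 10, 3]

pivot = 2; lo=0, mid=0, hi=7
data[mid]=2=2: mid=1
data[mid]=3>2: swap data[1],data[7]; hi=6 → [2, 10, 7, 6, 8, 4, 9, 3]
data[mid]=10>2: swap data[1],data[6]; hi=5 → [2, 9, 7, 6, 8, 4, 10, 3]
data[mid]=9>2: swap data[1],data[5]; hi=4 → [2, 4, 7, 6, 8, 9, 10, 3]
data[mid]=4>2: swap data[1],data[4]; hi=3 → [2, 8, 7, 6, 4, 9, 10, 3]
data[mid]=8>2: swap data[1],data[3]; hi=2 → [2, 6, 7, 8, 4, 9, 10, 3]
data[mid]=6>2: swap data[1],data[2]; hi=1 → [2, 7, 6, 8, 4, 9, 10, 3]
data[mid]=7>2: swap data[1],data[1]; hi=0 → [2, 7, 6, 8, 4, 9, 10, 3]
end: lo=0, hi=0; data = [2, 7, 6, 8, 4, 9, 10, 3]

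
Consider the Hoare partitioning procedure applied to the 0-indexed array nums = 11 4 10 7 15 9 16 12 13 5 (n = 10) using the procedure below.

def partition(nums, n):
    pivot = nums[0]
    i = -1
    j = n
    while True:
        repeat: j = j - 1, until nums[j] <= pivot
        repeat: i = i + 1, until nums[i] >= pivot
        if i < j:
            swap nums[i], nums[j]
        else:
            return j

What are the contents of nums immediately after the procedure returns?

pivot = nums[0] = 11; i = -1, j = 10
j→9 (nums[9]=5≤11), i→0 (nums[0]=11≥11); i<j, swap → 5 4 10 7 15 9 16 12 13 11
j→5 (nums[5]=9≤11), i→4 (nums[4]=15≥11); i<j, swap → 5 4 10 7 9 15 16 12 13 11
j→4, i→5; i≥j, return j=4. nums = 5 4 10 7 9 15 16 12 13 11

5 4 10 7 9 15 16 12 13 11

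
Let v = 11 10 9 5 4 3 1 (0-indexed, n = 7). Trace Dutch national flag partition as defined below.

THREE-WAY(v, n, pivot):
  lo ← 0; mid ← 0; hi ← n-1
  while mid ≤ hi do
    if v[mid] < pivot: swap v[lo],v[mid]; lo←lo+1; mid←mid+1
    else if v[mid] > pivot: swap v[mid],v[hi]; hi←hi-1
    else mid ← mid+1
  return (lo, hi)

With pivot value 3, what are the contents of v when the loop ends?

1 3 5 4 9 10 11

pivot = 3; lo=0, mid=0, hi=6
v[mid]=11>3: swap v[0],v[6]; hi=5 → 1 10 9 5 4 3 11
v[mid]=1<3: swap v[0],v[0]; lo=1,mid=1 → 1 10 9 5 4 3 11
v[mid]=10>3: swap v[1],v[5]; hi=4 → 1 3 9 5 4 10 11
v[mid]=3=3: mid=2
v[mid]=9>3: swap v[2],v[4]; hi=3 → 1 3 4 5 9 10 11
v[mid]=4>3: swap v[2],v[3]; hi=2 → 1 3 5 4 9 10 11
v[mid]=5>3: swap v[2],v[2]; hi=1 → 1 3 5 4 9 10 11
end: lo=1, hi=1; v = 1 3 5 4 9 10 11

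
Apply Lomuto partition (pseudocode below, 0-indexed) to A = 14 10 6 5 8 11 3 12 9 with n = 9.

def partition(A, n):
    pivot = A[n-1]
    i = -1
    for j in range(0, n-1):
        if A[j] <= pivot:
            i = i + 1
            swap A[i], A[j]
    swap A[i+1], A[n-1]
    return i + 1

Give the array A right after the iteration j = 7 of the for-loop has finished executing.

6 5 8 3 14 11 10 12 9

pivot = A[8] = 9; i = -1
j=0: A[0]=14 > 9 → no swap
j=1: A[1]=10 > 9 → no swap
j=2: A[2]=6 ≤ 9 → i=0, swap A[0],A[2] → 6 10 14 5 8 11 3 12 9
j=3: A[3]=5 ≤ 9 → i=1, swap A[1],A[3] → 6 5 14 10 8 11 3 12 9
j=4: A[4]=8 ≤ 9 → i=2, swap A[2],A[4] → 6 5 8 10 14 11 3 12 9
j=5: A[5]=11 > 9 → no swap
j=6: A[6]=3 ≤ 9 → i=3, swap A[3],A[6] → 6 5 8 3 14 11 10 12 9
j=7: A[7]=12 > 9 → no swap
(after j=7) A = 6 5 8 3 14 11 10 12 9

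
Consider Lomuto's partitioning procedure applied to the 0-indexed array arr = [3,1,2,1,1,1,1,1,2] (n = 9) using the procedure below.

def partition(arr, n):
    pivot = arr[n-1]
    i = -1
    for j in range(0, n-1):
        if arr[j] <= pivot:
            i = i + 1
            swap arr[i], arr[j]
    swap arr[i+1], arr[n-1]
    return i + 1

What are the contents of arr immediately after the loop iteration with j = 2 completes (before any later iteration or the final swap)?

[1,2,3,1,1,1,1,1,2]

pivot = arr[8] = 2; i = -1
j=0: arr[0]=3 > 2 → no swap
j=1: arr[1]=1 ≤ 2 → i=0, swap arr[0],arr[1] → [1,3,2,1,1,1,1,1,2]
j=2: arr[2]=2 ≤ 2 → i=1, swap arr[1],arr[2] → [1,2,3,1,1,1,1,1,2]
(after j=2) arr = [1,2,3,1,1,1,1,1,2]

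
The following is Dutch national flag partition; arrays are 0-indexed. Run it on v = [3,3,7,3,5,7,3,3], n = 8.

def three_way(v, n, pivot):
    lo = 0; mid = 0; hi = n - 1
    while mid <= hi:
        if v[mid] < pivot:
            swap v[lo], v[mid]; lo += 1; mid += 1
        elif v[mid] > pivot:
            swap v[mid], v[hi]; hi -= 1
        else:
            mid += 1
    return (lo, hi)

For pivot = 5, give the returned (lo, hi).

pivot = 5; lo=0, mid=0, hi=7
v[mid]=3<5: swap v[0],v[0]; lo=1,mid=1 → [3,3,7,3,5,7,3,3]
v[mid]=3<5: swap v[1],v[1]; lo=2,mid=2 → [3,3,7,3,5,7,3,3]
v[mid]=7>5: swap v[2],v[7]; hi=6 → [3,3,3,3,5,7,3,7]
v[mid]=3<5: swap v[2],v[2]; lo=3,mid=3 → [3,3,3,3,5,7,3,7]
v[mid]=3<5: swap v[3],v[3]; lo=4,mid=4 → [3,3,3,3,5,7,3,7]
v[mid]=5=5: mid=5
v[mid]=7>5: swap v[5],v[6]; hi=5 → [3,3,3,3,5,3,7,7]
v[mid]=3<5: swap v[4],v[5]; lo=5,mid=6 → [3,3,3,3,3,5,7,7]
end: lo=5, hi=5; v = [3,3,3,3,3,5,7,7]

(5, 5)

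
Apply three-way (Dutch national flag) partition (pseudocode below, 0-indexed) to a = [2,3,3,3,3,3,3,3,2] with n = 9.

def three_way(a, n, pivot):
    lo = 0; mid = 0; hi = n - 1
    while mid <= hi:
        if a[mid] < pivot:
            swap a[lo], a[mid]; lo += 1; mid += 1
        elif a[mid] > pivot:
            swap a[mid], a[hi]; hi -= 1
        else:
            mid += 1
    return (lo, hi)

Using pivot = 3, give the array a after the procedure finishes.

[2,2,3,3,3,3,3,3,3]

lo=0 mid=0 hi=8
2<3: swap(0,0), lo=1 mid=1 ⇒ [2,3,3,3,3,3,3,3,2]
3=3: mid=2
3=3: mid=3
3=3: mid=4
3=3: mid=5
3=3: mid=6
3=3: mid=7
3=3: mid=8
2<3: swap(1,8), lo=2 mid=9 ⇒ [2,2,3,3,3,3,3,3,3]
done. lo=2 hi=8; a=[2,2,3,3,3,3,3,3,3]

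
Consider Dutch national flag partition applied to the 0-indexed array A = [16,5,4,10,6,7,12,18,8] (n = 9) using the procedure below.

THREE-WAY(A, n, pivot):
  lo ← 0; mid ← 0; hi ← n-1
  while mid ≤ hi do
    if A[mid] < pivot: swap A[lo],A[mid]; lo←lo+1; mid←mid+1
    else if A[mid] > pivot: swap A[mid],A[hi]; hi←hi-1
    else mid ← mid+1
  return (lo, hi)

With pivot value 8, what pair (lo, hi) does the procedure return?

(4, 4)

pivot = 8; lo=0, mid=0, hi=8
A[mid]=16>8: swap A[0],A[8]; hi=7 → [8,5,4,10,6,7,12,18,16]
A[mid]=8=8: mid=1
A[mid]=5<8: swap A[0],A[1]; lo=1,mid=2 → [5,8,4,10,6,7,12,18,16]
A[mid]=4<8: swap A[1],A[2]; lo=2,mid=3 → [5,4,8,10,6,7,12,18,16]
A[mid]=10>8: swap A[3],A[7]; hi=6 → [5,4,8,18,6,7,12,10,16]
A[mid]=18>8: swap A[3],A[6]; hi=5 → [5,4,8,12,6,7,18,10,16]
A[mid]=12>8: swap A[3],A[5]; hi=4 → [5,4,8,7,6,12,18,10,16]
A[mid]=7<8: swap A[2],A[3]; lo=3,mid=4 → [5,4,7,8,6,12,18,10,16]
A[mid]=6<8: swap A[3],A[4]; lo=4,mid=5 → [5,4,7,6,8,12,18,10,16]
end: lo=4, hi=4; A = [5,4,7,6,8,12,18,10,16]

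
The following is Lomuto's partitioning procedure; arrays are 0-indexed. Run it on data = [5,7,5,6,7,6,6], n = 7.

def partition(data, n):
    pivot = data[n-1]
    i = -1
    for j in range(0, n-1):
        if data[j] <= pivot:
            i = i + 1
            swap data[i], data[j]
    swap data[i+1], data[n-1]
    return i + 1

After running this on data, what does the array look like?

pivot=6, i=-1
j=0: 5≤6, i=0, swap(0,0) ⇒ [5,7,5,6,7,6,6]
j=1: 7>6, skip
j=2: 5≤6, i=1, swap(1,2) ⇒ [5,5,7,6,7,6,6]
j=3: 6≤6, i=2, swap(2,3) ⇒ [5,5,6,7,7,6,6]
j=4: 7>6, skip
j=5: 6≤6, i=3, swap(3,5) ⇒ [5,5,6,6,7,7,6]
swap(4,6) ⇒ [5,5,6,6,6,7,7]; return 4

[5,5,6,6,6,7,7]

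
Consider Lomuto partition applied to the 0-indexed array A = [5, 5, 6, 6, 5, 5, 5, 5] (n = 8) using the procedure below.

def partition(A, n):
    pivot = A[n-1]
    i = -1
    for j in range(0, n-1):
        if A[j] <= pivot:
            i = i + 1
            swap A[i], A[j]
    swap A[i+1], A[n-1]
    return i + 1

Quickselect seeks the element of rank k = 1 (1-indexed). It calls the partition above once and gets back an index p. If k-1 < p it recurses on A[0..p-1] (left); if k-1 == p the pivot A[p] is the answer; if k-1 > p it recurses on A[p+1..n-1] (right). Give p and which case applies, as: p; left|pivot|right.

5; left

pivot=5, i=-1
j=0: 5≤5, i=0, swap(0,0) ⇒ [5, 5, 6, 6, 5, 5, 5, 5]
j=1: 5≤5, i=1, swap(1,1) ⇒ [5, 5, 6, 6, 5, 5, 5, 5]
j=2: 6>5, skip
j=3: 6>5, skip
j=4: 5≤5, i=2, swap(2,4) ⇒ [5, 5, 5, 6, 6, 5, 5, 5]
j=5: 5≤5, i=3, swap(3,5) ⇒ [5, 5, 5, 5, 6, 6, 5, 5]
j=6: 5≤5, i=4, swap(4,6) ⇒ [5, 5, 5, 5, 5, 6, 6, 5]
swap(5,7) ⇒ [5, 5, 5, 5, 5, 5, 6, 6]; return 5
p = 5; k-1 = 0 < 5 ⇒ left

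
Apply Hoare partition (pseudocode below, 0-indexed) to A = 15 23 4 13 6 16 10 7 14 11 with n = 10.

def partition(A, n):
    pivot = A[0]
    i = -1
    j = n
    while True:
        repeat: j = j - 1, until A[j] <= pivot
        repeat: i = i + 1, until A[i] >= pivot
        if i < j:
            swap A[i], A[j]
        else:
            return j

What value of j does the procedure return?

pivot = A[0] = 15; i = -1, j = 10
j→9 (A[9]=11≤15), i→0 (A[0]=15≥15); i<j, swap → 11 23 4 13 6 16 10 7 14 15
j→8 (A[8]=14≤15), i→1 (A[1]=23≥15); i<j, swap → 11 14 4 13 6 16 10 7 23 15
j→7 (A[7]=7≤15), i→5 (A[5]=16≥15); i<j, swap → 11 14 4 13 6 7 10 16 23 15
j→6, i→7; i≥j, return j=6. A = 11 14 4 13 6 7 10 16 23 15

6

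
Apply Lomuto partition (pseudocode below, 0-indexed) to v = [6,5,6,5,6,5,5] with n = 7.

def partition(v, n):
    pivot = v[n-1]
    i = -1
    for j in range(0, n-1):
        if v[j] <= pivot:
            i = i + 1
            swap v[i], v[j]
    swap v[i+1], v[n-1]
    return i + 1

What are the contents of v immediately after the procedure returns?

pivot = v[6] = 5; i = -1
j=0: v[0]=6 > 5 → no swap
j=1: v[1]=5 ≤ 5 → i=0, swap v[0],v[1] → [5,6,6,5,6,5,5]
j=2: v[2]=6 > 5 → no swap
j=3: v[3]=5 ≤ 5 → i=1, swap v[1],v[3] → [5,5,6,6,6,5,5]
j=4: v[4]=6 > 5 → no swap
j=5: v[5]=5 ≤ 5 → i=2, swap v[2],v[5] → [5,5,5,6,6,6,5]
final swap v[3],v[6] → [5,5,5,5,6,6,6]; return 3

[5,5,5,5,6,6,6]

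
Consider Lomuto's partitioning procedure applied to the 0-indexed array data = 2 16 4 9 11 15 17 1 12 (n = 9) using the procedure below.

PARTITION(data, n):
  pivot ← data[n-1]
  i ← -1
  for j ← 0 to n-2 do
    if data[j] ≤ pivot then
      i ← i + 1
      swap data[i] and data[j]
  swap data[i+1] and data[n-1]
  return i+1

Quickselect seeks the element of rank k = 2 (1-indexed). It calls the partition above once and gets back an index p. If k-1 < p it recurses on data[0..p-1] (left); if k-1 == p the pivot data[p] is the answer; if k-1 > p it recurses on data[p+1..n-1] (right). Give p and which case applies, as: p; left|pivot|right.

pivot=12, i=-1
j=0: 2≤12, i=0, swap(0,0) ⇒ 2 16 4 9 11 15 17 1 12
j=1: 16>12, skip
j=2: 4≤12, i=1, swap(1,2) ⇒ 2 4 16 9 11 15 17 1 12
j=3: 9≤12, i=2, swap(2,3) ⇒ 2 4 9 16 11 15 17 1 12
j=4: 11≤12, i=3, swap(3,4) ⇒ 2 4 9 11 16 15 17 1 12
j=5: 15>12, skip
j=6: 17>12, skip
j=7: 1≤12, i=4, swap(4,7) ⇒ 2 4 9 11 1 15 17 16 12
swap(5,8) ⇒ 2 4 9 11 1 12 17 16 15; return 5
p = 5; k-1 = 1 < 5 ⇒ left

5; left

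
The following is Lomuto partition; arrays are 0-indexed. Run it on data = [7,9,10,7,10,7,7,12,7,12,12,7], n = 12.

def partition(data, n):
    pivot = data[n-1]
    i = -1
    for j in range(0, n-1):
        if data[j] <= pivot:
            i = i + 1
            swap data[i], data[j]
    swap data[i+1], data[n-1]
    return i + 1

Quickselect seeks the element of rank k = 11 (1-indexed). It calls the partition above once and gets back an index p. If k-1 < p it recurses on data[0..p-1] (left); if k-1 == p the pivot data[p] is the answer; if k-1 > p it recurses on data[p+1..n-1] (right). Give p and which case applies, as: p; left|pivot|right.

5; right

pivot = data[11] = 7; i = -1
j=0: data[0]=7 ≤ 7 → i=0, swap data[0],data[0] (no change) → [7,9,10,7,10,7,7,12,7,12,12,7]
j=1: data[1]=9 > 7 → no swap
j=2: data[2]=10 > 7 → no swap
j=3: data[3]=7 ≤ 7 → i=1, swap data[1],data[3] → [7,7,10,9,10,7,7,12,7,12,12,7]
j=4: data[4]=10 > 7 → no swap
j=5: data[5]=7 ≤ 7 → i=2, swap data[2],data[5] → [7,7,7,9,10,10,7,12,7,12,12,7]
j=6: data[6]=7 ≤ 7 → i=3, swap data[3],data[6] → [7,7,7,7,10,10,9,12,7,12,12,7]
j=7: data[7]=12 > 7 → no swap
j=8: data[8]=7 ≤ 7 → i=4, swap data[4],data[8] → [7,7,7,7,7,10,9,12,10,12,12,7]
j=9: data[9]=12 > 7 → no swap
j=10: data[10]=12 > 7 → no swap
final swap data[5],data[11] → [7,7,7,7,7,7,9,12,10,12,12,10]; return 5
p = 5; k-1 = 10 > 5 ⇒ right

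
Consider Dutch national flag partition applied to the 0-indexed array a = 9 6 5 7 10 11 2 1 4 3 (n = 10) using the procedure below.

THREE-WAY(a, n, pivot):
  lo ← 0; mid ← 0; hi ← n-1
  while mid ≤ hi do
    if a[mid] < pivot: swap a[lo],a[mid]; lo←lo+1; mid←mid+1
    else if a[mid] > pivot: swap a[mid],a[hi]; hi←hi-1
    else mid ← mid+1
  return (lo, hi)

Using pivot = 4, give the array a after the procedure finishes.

pivot = 4; lo=0, mid=0, hi=9
a[mid]=9>4: swap a[0],a[9]; hi=8 → 3 6 5 7 10 11 2 1 4 9
a[mid]=3<4: swap a[0],a[0]; lo=1,mid=1 → 3 6 5 7 10 11 2 1 4 9
a[mid]=6>4: swap a[1],a[8]; hi=7 → 3 4 5 7 10 11 2 1 6 9
a[mid]=4=4: mid=2
a[mid]=5>4: swap a[2],a[7]; hi=6 → 3 4 1 7 10 11 2 5 6 9
a[mid]=1<4: swap a[1],a[2]; lo=2,mid=3 → 3 1 4 7 10 11 2 5 6 9
a[mid]=7>4: swap a[3],a[6]; hi=5 → 3 1 4 2 10 11 7 5 6 9
a[mid]=2<4: swap a[2],a[3]; lo=3,mid=4 → 3 1 2 4 10 11 7 5 6 9
a[mid]=10>4: swap a[4],a[5]; hi=4 → 3 1 2 4 11 10 7 5 6 9
a[mid]=11>4: swap a[4],a[4]; hi=3 → 3 1 2 4 11 10 7 5 6 9
end: lo=3, hi=3; a = 3 1 2 4 11 10 7 5 6 9

3 1 2 4 11 10 7 5 6 9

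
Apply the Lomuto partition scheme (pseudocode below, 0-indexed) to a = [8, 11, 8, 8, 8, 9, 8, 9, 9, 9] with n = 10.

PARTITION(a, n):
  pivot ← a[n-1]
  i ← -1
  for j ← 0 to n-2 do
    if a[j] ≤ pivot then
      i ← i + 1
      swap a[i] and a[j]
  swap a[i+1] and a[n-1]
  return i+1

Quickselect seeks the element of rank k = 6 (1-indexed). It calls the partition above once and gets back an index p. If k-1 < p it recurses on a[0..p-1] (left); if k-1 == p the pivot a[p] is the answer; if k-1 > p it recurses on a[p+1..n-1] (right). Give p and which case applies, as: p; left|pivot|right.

pivot = a[9] = 9; i = -1
j=0: a[0]=8 ≤ 9 → i=0, swap a[0],a[0] (no change) → [8, 11, 8, 8, 8, 9, 8, 9, 9, 9]
j=1: a[1]=11 > 9 → no swap
j=2: a[2]=8 ≤ 9 → i=1, swap a[1],a[2] → [8, 8, 11, 8, 8, 9, 8, 9, 9, 9]
j=3: a[3]=8 ≤ 9 → i=2, swap a[2],a[3] → [8, 8, 8, 11, 8, 9, 8, 9, 9, 9]
j=4: a[4]=8 ≤ 9 → i=3, swap a[3],a[4] → [8, 8, 8, 8, 11, 9, 8, 9, 9, 9]
j=5: a[5]=9 ≤ 9 → i=4, swap a[4],a[5] → [8, 8, 8, 8, 9, 11, 8, 9, 9, 9]
j=6: a[6]=8 ≤ 9 → i=5, swap a[5],a[6] → [8, 8, 8, 8, 9, 8, 11, 9, 9, 9]
j=7: a[7]=9 ≤ 9 → i=6, swap a[6],a[7] → [8, 8, 8, 8, 9, 8, 9, 11, 9, 9]
j=8: a[8]=9 ≤ 9 → i=7, swap a[7],a[8] → [8, 8, 8, 8, 9, 8, 9, 9, 11, 9]
final swap a[8],a[9] → [8, 8, 8, 8, 9, 8, 9, 9, 9, 11]; return 8
p = 8; k-1 = 5 < 8 ⇒ left

8; left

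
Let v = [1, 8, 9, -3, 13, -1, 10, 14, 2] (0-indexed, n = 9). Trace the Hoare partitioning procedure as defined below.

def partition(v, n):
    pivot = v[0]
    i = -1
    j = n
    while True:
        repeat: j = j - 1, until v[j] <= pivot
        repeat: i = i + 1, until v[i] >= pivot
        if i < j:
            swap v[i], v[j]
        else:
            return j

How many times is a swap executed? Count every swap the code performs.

pivot = v[0] = 1; i = -1, j = 9
j→5 (v[5]=-1≤1), i→0 (v[0]=1≥1); i<j, swap → [-1, 8, 9, -3, 13, 1, 10, 14, 2]
j→3 (v[3]=-3≤1), i→1 (v[1]=8≥1); i<j, swap → [-1, -3, 9, 8, 13, 1, 10, 14, 2]
j→1, i→2; i≥j, return j=1. v = [-1, -3, 9, 8, 13, 1, 10, 14, 2]

2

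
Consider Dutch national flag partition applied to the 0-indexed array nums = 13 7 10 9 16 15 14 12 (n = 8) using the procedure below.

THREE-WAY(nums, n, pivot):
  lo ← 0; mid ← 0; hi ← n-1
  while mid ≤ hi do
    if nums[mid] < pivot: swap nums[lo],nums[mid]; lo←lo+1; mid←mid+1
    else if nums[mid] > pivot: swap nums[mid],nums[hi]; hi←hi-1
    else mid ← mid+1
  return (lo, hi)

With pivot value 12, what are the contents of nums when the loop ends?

lo=0 mid=0 hi=7
13>12: swap(0,7), hi=6 ⇒ 12 7 10 9 16 15 14 13
12=12: mid=1
7<12: swap(0,1), lo=1 mid=2 ⇒ 7 12 10 9 16 15 14 13
10<12: swap(1,2), lo=2 mid=3 ⇒ 7 10 12 9 16 15 14 13
9<12: swap(2,3), lo=3 mid=4 ⇒ 7 10 9 12 16 15 14 13
16>12: swap(4,6), hi=5 ⇒ 7 10 9 12 14 15 16 13
14>12: swap(4,5), hi=4 ⇒ 7 10 9 12 15 14 16 13
15>12: swap(4,4), hi=3 ⇒ 7 10 9 12 15 14 16 13
done. lo=3 hi=3; nums=7 10 9 12 15 14 16 13

7 10 9 12 15 14 16 13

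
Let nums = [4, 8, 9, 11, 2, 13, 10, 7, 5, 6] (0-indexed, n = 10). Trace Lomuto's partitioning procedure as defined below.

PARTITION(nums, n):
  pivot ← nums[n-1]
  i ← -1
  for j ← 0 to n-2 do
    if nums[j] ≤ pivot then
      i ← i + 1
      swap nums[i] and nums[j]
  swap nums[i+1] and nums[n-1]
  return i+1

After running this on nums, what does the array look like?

pivot = nums[9] = 6; i = -1
j=0: nums[0]=4 ≤ 6 → i=0, swap nums[0],nums[0] (no change) → [4, 8, 9, 11, 2, 13, 10, 7, 5, 6]
j=1: nums[1]=8 > 6 → no swap
j=2: nums[2]=9 > 6 → no swap
j=3: nums[3]=11 > 6 → no swap
j=4: nums[4]=2 ≤ 6 → i=1, swap nums[1],nums[4] → [4, 2, 9, 11, 8, 13, 10, 7, 5, 6]
j=5: nums[5]=13 > 6 → no swap
j=6: nums[6]=10 > 6 → no swap
j=7: nums[7]=7 > 6 → no swap
j=8: nums[8]=5 ≤ 6 → i=2, swap nums[2],nums[8] → [4, 2, 5, 11, 8, 13, 10, 7, 9, 6]
final swap nums[3],nums[9] → [4, 2, 5, 6, 8, 13, 10, 7, 9, 11]; return 3

[4, 2, 5, 6, 8, 13, 10, 7, 9, 11]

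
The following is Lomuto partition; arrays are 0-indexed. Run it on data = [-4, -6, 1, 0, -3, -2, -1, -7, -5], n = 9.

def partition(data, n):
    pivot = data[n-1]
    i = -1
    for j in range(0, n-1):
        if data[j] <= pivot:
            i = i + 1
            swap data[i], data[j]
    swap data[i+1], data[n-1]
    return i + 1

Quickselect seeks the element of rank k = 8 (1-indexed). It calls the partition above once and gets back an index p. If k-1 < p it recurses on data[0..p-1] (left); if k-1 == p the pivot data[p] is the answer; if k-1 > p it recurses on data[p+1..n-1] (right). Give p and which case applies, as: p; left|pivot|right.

2; right

pivot = data[8] = -5; i = -1
j=0: data[0]=-4 > -5 → no swap
j=1: data[1]=-6 ≤ -5 → i=0, swap data[0],data[1] → [-6, -4, 1, 0, -3, -2, -1, -7, -5]
j=2: data[2]=1 > -5 → no swap
j=3: data[3]=0 > -5 → no swap
j=4: data[4]=-3 > -5 → no swap
j=5: data[5]=-2 > -5 → no swap
j=6: data[6]=-1 > -5 → no swap
j=7: data[7]=-7 ≤ -5 → i=1, swap data[1],data[7] → [-6, -7, 1, 0, -3, -2, -1, -4, -5]
final swap data[2],data[8] → [-6, -7, -5, 0, -3, -2, -1, -4, 1]; return 2
p = 2; k-1 = 7 > 2 ⇒ right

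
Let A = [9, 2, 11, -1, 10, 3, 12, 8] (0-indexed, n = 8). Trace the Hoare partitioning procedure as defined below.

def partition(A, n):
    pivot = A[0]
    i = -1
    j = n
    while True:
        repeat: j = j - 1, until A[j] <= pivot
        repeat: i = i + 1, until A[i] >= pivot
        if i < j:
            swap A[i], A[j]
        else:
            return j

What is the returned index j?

pivot=9
j stops at 7 (8), i stops at 0 (9); swap ⇒ [8, 2, 11, -1, 10, 3, 12, 9]
j stops at 5 (3), i stops at 2 (11); swap ⇒ [8, 2, 3, -1, 10, 11, 12, 9]
j stops at 3, i stops at 4; i≥j ⇒ return 3. A=[8, 2, 3, -1, 10, 11, 12, 9]

3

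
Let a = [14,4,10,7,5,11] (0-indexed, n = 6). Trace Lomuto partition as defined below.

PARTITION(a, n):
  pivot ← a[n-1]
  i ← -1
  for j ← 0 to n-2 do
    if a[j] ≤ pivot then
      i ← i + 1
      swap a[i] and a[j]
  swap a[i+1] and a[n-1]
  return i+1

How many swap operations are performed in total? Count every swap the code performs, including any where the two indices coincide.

pivot = a[5] = 11; i = -1
j=0: a[0]=14 > 11 → no swap
j=1: a[1]=4 ≤ 11 → i=0, swap a[0],a[1] → [4,14,10,7,5,11]
j=2: a[2]=10 ≤ 11 → i=1, swap a[1],a[2] → [4,10,14,7,5,11]
j=3: a[3]=7 ≤ 11 → i=2, swap a[2],a[3] → [4,10,7,14,5,11]
j=4: a[4]=5 ≤ 11 → i=3, swap a[3],a[4] → [4,10,7,5,14,11]
final swap a[4],a[5] → [4,10,7,5,11,14]; return 4

5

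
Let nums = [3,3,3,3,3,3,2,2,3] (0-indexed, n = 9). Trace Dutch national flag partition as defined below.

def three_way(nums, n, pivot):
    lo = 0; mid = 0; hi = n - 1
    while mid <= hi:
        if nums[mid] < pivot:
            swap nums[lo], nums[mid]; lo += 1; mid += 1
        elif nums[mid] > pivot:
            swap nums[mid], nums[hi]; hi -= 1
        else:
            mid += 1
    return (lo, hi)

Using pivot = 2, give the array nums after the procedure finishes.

[2,2,3,3,3,3,3,3,3]

pivot = 2; lo=0, mid=0, hi=8
nums[mid]=3>2: swap nums[0],nums[8]; hi=7 → [3,3,3,3,3,3,2,2,3]
nums[mid]=3>2: swap nums[0],nums[7]; hi=6 → [2,3,3,3,3,3,2,3,3]
nums[mid]=2=2: mid=1
nums[mid]=3>2: swap nums[1],nums[6]; hi=5 → [2,2,3,3,3,3,3,3,3]
nums[mid]=2=2: mid=2
nums[mid]=3>2: swap nums[2],nums[5]; hi=4 → [2,2,3,3,3,3,3,3,3]
nums[mid]=3>2: swap nums[2],nums[4]; hi=3 → [2,2,3,3,3,3,3,3,3]
nums[mid]=3>2: swap nums[2],nums[3]; hi=2 → [2,2,3,3,3,3,3,3,3]
nums[mid]=3>2: swap nums[2],nums[2]; hi=1 → [2,2,3,3,3,3,3,3,3]
end: lo=0, hi=1; nums = [2,2,3,3,3,3,3,3,3]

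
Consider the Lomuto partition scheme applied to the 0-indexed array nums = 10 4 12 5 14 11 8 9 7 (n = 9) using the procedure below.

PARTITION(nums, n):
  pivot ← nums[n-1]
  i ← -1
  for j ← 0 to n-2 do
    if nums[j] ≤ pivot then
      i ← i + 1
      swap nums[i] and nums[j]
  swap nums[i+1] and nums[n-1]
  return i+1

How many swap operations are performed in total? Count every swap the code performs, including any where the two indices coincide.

pivot = nums[8] = 7; i = -1
j=0: nums[0]=10 > 7 → no swap
j=1: nums[1]=4 ≤ 7 → i=0, swap nums[0],nums[1] → 4 10 12 5 14 11 8 9 7
j=2: nums[2]=12 > 7 → no swap
j=3: nums[3]=5 ≤ 7 → i=1, swap nums[1],nums[3] → 4 5 12 10 14 11 8 9 7
j=4: nums[4]=14 > 7 → no swap
j=5: nums[5]=11 > 7 → no swap
j=6: nums[6]=8 > 7 → no swap
j=7: nums[7]=9 > 7 → no swap
final swap nums[2],nums[8] → 4 5 7 10 14 11 8 9 12; return 2

3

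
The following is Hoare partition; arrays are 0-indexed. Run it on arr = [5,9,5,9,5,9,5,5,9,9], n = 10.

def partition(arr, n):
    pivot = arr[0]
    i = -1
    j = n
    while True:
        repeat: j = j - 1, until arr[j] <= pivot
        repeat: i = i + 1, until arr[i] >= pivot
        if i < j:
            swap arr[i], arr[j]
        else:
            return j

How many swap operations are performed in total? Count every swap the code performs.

3

pivot = arr[0] = 5; i = -1, j = 10
j→7 (arr[7]=5≤5), i→0 (arr[0]=5≥5); i<j, swap → [5,9,5,9,5,9,5,5,9,9]
j→6 (arr[6]=5≤5), i→1 (arr[1]=9≥5); i<j, swap → [5,5,5,9,5,9,9,5,9,9]
j→4 (arr[4]=5≤5), i→2 (arr[2]=5≥5); i<j, swap → [5,5,5,9,5,9,9,5,9,9]
j→2, i→3; i≥j, return j=2. arr = [5,5,5,9,5,9,9,5,9,9]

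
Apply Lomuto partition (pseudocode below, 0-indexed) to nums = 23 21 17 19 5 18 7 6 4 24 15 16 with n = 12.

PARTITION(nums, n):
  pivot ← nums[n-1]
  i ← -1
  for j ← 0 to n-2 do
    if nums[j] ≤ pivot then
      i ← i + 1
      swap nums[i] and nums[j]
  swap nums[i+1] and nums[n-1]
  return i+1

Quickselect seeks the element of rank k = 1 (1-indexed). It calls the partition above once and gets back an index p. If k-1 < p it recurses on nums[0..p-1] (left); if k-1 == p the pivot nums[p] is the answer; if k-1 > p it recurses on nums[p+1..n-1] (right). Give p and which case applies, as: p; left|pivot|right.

pivot=16, i=-1
j=0: 23>16, skip
j=1: 21>16, skip
j=2: 17>16, skip
j=3: 19>16, skip
j=4: 5≤16, i=0, swap(0,4) ⇒ 5 21 17 19 23 18 7 6 4 24 15 16
j=5: 18>16, skip
j=6: 7≤16, i=1, swap(1,6) ⇒ 5 7 17 19 23 18 21 6 4 24 15 16
j=7: 6≤16, i=2, swap(2,7) ⇒ 5 7 6 19 23 18 21 17 4 24 15 16
j=8: 4≤16, i=3, swap(3,8) ⇒ 5 7 6 4 23 18 21 17 19 24 15 16
j=9: 24>16, skip
j=10: 15≤16, i=4, swap(4,10) ⇒ 5 7 6 4 15 18 21 17 19 24 23 16
swap(5,11) ⇒ 5 7 6 4 15 16 21 17 19 24 23 18; return 5
p = 5; k-1 = 0 < 5 ⇒ left

5; left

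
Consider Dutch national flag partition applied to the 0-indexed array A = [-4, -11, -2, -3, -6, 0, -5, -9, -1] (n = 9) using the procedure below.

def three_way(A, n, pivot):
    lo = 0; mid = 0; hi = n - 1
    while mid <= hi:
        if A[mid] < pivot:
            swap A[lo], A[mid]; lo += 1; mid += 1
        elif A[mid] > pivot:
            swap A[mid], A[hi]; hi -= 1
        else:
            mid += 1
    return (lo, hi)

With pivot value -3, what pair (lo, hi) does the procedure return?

pivot = -3; lo=0, mid=0, hi=8
A[mid]=-4<-3: swap A[0],A[0]; lo=1,mid=1 → [-4, -11, -2, -3, -6, 0, -5, -9, -1]
A[mid]=-11<-3: swap A[1],A[1]; lo=2,mid=2 → [-4, -11, -2, -3, -6, 0, -5, -9, -1]
A[mid]=-2>-3: swap A[2],A[8]; hi=7 → [-4, -11, -1, -3, -6, 0, -5, -9, -2]
A[mid]=-1>-3: swap A[2],A[7]; hi=6 → [-4, -11, -9, -3, -6, 0, -5, -1, -2]
A[mid]=-9<-3: swap A[2],A[2]; lo=3,mid=3 → [-4, -11, -9, -3, -6, 0, -5, -1, -2]
A[mid]=-3=-3: mid=4
A[mid]=-6<-3: swap A[3],A[4]; lo=4,mid=5 → [-4, -11, -9, -6, -3, 0, -5, -1, -2]
A[mid]=0>-3: swap A[5],A[6]; hi=5 → [-4, -11, -9, -6, -3, -5, 0, -1, -2]
A[mid]=-5<-3: swap A[4],A[5]; lo=5,mid=6 → [-4, -11, -9, -6, -5, -3, 0, -1, -2]
end: lo=5, hi=5; A = [-4, -11, -9, -6, -5, -3, 0, -1, -2]

(5, 5)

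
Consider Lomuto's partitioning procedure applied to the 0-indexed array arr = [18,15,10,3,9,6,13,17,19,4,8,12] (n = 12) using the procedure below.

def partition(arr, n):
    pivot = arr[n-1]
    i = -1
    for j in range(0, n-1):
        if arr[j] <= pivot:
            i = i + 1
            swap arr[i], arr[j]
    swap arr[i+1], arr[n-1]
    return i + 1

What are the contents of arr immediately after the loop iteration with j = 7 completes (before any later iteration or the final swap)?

pivot = arr[11] = 12; i = -1
j=0: arr[0]=18 > 12 → no swap
j=1: arr[1]=15 > 12 → no swap
j=2: arr[2]=10 ≤ 12 → i=0, swap arr[0],arr[2] → [10,15,18,3,9,6,13,17,19,4,8,12]
j=3: arr[3]=3 ≤ 12 → i=1, swap arr[1],arr[3] → [10,3,18,15,9,6,13,17,19,4,8,12]
j=4: arr[4]=9 ≤ 12 → i=2, swap arr[2],arr[4] → [10,3,9,15,18,6,13,17,19,4,8,12]
j=5: arr[5]=6 ≤ 12 → i=3, swap arr[3],arr[5] → [10,3,9,6,18,15,13,17,19,4,8,12]
j=6: arr[6]=13 > 12 → no swap
j=7: arr[7]=17 > 12 → no swap
(after j=7) arr = [10,3,9,6,18,15,13,17,19,4,8,12]

[10,3,9,6,18,15,13,17,19,4,8,12]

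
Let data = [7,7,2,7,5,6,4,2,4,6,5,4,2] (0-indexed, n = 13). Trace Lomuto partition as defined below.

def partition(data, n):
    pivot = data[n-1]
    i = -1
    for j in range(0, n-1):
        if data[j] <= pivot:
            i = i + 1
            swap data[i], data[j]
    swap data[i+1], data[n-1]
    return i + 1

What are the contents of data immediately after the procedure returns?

pivot=2, i=-1
j=0: 7>2, skip
j=1: 7>2, skip
j=2: 2≤2, i=0, swap(0,2) ⇒ [2,7,7,7,5,6,4,2,4,6,5,4,2]
j=3: 7>2, skip
j=4: 5>2, skip
j=5: 6>2, skip
j=6: 4>2, skip
j=7: 2≤2, i=1, swap(1,7) ⇒ [2,2,7,7,5,6,4,7,4,6,5,4,2]
j=8: 4>2, skip
j=9: 6>2, skip
j=10: 5>2, skip
j=11: 4>2, skip
swap(2,12) ⇒ [2,2,2,7,5,6,4,7,4,6,5,4,7]; return 2

[2,2,2,7,5,6,4,7,4,6,5,4,7]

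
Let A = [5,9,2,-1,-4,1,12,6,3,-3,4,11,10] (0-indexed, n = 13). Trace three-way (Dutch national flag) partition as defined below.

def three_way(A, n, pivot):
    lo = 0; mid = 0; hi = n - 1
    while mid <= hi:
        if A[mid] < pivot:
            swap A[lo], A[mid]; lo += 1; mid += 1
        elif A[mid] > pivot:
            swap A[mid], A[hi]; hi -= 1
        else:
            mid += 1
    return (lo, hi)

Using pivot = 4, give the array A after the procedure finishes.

[-3,2,-1,-4,1,3,4,6,12,9,11,10,5]

pivot = 4; lo=0, mid=0, hi=12
A[mid]=5>4: swap A[0],A[12]; hi=11 → [10,9,2,-1,-4,1,12,6,3,-3,4,11,5]
A[mid]=10>4: swap A[0],A[11]; hi=10 → [11,9,2,-1,-4,1,12,6,3,-3,4,10,5]
A[mid]=11>4: swap A[0],A[10]; hi=9 → [4,9,2,-1,-4,1,12,6,3,-3,11,10,5]
A[mid]=4=4: mid=1
A[mid]=9>4: swap A[1],A[9]; hi=8 → [4,-3,2,-1,-4,1,12,6,3,9,11,10,5]
A[mid]=-3<4: swap A[0],A[1]; lo=1,mid=2 → [-3,4,2,-1,-4,1,12,6,3,9,11,10,5]
A[mid]=2<4: swap A[1],A[2]; lo=2,mid=3 → [-3,2,4,-1,-4,1,12,6,3,9,11,10,5]
A[mid]=-1<4: swap A[2],A[3]; lo=3,mid=4 → [-3,2,-1,4,-4,1,12,6,3,9,11,10,5]
A[mid]=-4<4: swap A[3],A[4]; lo=4,mid=5 → [-3,2,-1,-4,4,1,12,6,3,9,11,10,5]
A[mid]=1<4: swap A[4],A[5]; lo=5,mid=6 → [-3,2,-1,-4,1,4,12,6,3,9,11,10,5]
A[mid]=12>4: swap A[6],A[8]; hi=7 → [-3,2,-1,-4,1,4,3,6,12,9,11,10,5]
A[mid]=3<4: swap A[5],A[6]; lo=6,mid=7 → [-3,2,-1,-4,1,3,4,6,12,9,11,10,5]
A[mid]=6>4: swap A[7],A[7]; hi=6 → [-3,2,-1,-4,1,3,4,6,12,9,11,10,5]
end: lo=6, hi=6; A = [-3,2,-1,-4,1,3,4,6,12,9,11,10,5]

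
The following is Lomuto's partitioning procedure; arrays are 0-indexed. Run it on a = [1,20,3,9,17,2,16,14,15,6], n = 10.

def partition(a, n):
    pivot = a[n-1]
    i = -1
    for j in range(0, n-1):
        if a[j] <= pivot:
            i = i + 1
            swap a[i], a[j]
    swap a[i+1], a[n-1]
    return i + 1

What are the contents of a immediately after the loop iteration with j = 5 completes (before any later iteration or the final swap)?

pivot = a[9] = 6; i = -1
j=0: a[0]=1 ≤ 6 → i=0, swap a[0],a[0] (no change) → [1,20,3,9,17,2,16,14,15,6]
j=1: a[1]=20 > 6 → no swap
j=2: a[2]=3 ≤ 6 → i=1, swap a[1],a[2] → [1,3,20,9,17,2,16,14,15,6]
j=3: a[3]=9 > 6 → no swap
j=4: a[4]=17 > 6 → no swap
j=5: a[5]=2 ≤ 6 → i=2, swap a[2],a[5] → [1,3,2,9,17,20,16,14,15,6]
(after j=5) a = [1,3,2,9,17,20,16,14,15,6]

[1,3,2,9,17,20,16,14,15,6]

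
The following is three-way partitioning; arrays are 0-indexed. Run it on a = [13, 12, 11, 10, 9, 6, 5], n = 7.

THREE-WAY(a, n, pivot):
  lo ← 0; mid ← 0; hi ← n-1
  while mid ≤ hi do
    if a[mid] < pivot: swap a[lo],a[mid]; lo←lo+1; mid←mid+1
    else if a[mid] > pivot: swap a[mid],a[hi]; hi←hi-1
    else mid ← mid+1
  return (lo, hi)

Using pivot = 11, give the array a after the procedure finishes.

lo=0 mid=0 hi=6
13>11: swap(0,6), hi=5 ⇒ [5, 12, 11, 10, 9, 6, 13]
5<11: swap(0,0), lo=1 mid=1 ⇒ [5, 12, 11, 10, 9, 6, 13]
12>11: swap(1,5), hi=4 ⇒ [5, 6, 11, 10, 9, 12, 13]
6<11: swap(1,1), lo=2 mid=2 ⇒ [5, 6, 11, 10, 9, 12, 13]
11=11: mid=3
10<11: swap(2,3), lo=3 mid=4 ⇒ [5, 6, 10, 11, 9, 12, 13]
9<11: swap(3,4), lo=4 mid=5 ⇒ [5, 6, 10, 9, 11, 12, 13]
done. lo=4 hi=4; a=[5, 6, 10, 9, 11, 12, 13]

[5, 6, 10, 9, 11, 12, 13]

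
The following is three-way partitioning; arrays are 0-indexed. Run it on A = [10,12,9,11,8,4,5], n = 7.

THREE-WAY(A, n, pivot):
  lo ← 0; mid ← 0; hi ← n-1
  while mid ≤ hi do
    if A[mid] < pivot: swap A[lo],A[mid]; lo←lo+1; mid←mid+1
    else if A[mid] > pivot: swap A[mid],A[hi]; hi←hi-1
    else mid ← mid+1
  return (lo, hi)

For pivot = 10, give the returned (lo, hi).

(4, 4)

pivot = 10; lo=0, mid=0, hi=6
A[mid]=10=10: mid=1
A[mid]=12>10: swap A[1],A[6]; hi=5 → [10,5,9,11,8,4,12]
A[mid]=5<10: swap A[0],A[1]; lo=1,mid=2 → [5,10,9,11,8,4,12]
A[mid]=9<10: swap A[1],A[2]; lo=2,mid=3 → [5,9,10,11,8,4,12]
A[mid]=11>10: swap A[3],A[5]; hi=4 → [5,9,10,4,8,11,12]
A[mid]=4<10: swap A[2],A[3]; lo=3,mid=4 → [5,9,4,10,8,11,12]
A[mid]=8<10: swap A[3],A[4]; lo=4,mid=5 → [5,9,4,8,10,11,12]
end: lo=4, hi=4; A = [5,9,4,8,10,11,12]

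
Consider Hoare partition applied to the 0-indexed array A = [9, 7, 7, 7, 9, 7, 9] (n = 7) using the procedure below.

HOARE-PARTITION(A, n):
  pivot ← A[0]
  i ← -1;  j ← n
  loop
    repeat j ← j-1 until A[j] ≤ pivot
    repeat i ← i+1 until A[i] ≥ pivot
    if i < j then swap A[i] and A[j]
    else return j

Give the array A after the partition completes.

pivot = A[0] = 9; i = -1, j = 7
j→6 (A[6]=9≤9), i→0 (A[0]=9≥9); i<j, swap → [9, 7, 7, 7, 9, 7, 9]
j→5 (A[5]=7≤9), i→4 (A[4]=9≥9); i<j, swap → [9, 7, 7, 7, 7, 9, 9]
j→4, i→5; i≥j, return j=4. A = [9, 7, 7, 7, 7, 9, 9]

[9, 7, 7, 7, 7, 9, 9]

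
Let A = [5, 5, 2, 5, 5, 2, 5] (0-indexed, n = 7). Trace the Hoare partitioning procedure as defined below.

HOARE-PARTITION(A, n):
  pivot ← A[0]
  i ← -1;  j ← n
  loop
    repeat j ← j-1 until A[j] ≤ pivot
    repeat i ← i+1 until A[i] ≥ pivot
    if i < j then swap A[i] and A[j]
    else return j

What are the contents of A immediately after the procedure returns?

[5, 2, 2, 5, 5, 5, 5]

pivot = A[0] = 5; i = -1, j = 7
j→6 (A[6]=5≤5), i→0 (A[0]=5≥5); i<j, swap → [5, 5, 2, 5, 5, 2, 5]
j→5 (A[5]=2≤5), i→1 (A[1]=5≥5); i<j, swap → [5, 2, 2, 5, 5, 5, 5]
j→4 (A[4]=5≤5), i→3 (A[3]=5≥5); i<j, swap → [5, 2, 2, 5, 5, 5, 5]
j→3, i→4; i≥j, return j=3. A = [5, 2, 2, 5, 5, 5, 5]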